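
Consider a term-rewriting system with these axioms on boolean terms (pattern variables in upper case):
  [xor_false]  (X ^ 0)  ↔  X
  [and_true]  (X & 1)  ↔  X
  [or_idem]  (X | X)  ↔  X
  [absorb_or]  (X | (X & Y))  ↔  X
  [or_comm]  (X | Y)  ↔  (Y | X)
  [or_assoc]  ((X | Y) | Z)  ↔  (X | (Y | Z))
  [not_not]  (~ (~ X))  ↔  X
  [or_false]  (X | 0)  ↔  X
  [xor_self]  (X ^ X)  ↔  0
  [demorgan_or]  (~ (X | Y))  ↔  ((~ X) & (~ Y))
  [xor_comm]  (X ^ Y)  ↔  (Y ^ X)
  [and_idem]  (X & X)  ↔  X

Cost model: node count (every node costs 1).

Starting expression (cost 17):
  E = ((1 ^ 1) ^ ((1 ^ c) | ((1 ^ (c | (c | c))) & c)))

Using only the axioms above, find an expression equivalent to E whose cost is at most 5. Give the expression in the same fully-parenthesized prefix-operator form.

(0 ^ (1 ^ c))   [cost 5]

(1) (c | c)  =[or_idem →]=  c    ⊢ ((1 ^ 1) ^ ((1 ^ c) | ((1 ^ (c | c)) & c)))
(2) (c | c)  =[or_idem →]=  c    ⊢ ((1 ^ 1) ^ ((1 ^ c) | ((1 ^ c) & c)))
(3) ((1 ^ c) | ((1 ^ c) & c))  =[absorb_or →]=  (1 ^ c)    ⊢ ((1 ^ 1) ^ (1 ^ c))
(4) (1 ^ 1)  =[xor_self →]=  0    ⊢ cost 5, within 5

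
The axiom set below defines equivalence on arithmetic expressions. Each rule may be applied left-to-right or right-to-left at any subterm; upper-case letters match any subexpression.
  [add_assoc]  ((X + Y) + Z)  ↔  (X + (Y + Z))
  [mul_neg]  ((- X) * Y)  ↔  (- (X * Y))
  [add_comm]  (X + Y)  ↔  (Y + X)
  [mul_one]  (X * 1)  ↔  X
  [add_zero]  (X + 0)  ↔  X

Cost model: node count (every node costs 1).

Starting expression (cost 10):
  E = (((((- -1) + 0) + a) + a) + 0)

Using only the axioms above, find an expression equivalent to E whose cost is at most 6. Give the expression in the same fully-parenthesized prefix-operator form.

(1) ((((- -1) + 0) + a) + a)  =[add_assoc →]=  (((- -1) + 0) + (a + a))    ⊢ ((((- -1) + 0) + (a + a)) + 0)
(2) ((((- -1) + 0) + (a + a)) + 0)  =[add_zero →]=  (((- -1) + 0) + (a + a))
(3) ((- -1) + 0)  =[add_zero →]=  (- -1)    ⊢ cost 6, within 6

((- -1) + (a + a))   [cost 6]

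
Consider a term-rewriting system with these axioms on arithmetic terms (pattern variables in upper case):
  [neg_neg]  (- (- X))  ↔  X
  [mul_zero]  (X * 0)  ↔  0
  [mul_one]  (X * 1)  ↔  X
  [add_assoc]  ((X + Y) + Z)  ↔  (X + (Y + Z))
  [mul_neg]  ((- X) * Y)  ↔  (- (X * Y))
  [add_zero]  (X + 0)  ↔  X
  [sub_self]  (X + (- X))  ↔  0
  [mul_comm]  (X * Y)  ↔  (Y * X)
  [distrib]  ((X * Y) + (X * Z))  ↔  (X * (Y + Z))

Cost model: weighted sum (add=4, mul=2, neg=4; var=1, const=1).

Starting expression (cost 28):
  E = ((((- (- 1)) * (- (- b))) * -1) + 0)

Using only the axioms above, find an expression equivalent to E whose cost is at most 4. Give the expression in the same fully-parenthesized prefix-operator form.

1. [add_zero →] ((((- (- 1)) * (- (- b))) * -1) + 0)  →  (((- (- 1)) * (- (- b))) * -1)
2. [neg_neg →] (- (- 1))  →  1;  E = ((1 * (- (- b))) * -1)
3. [neg_neg →] (- (- b))  →  b;  E = ((1 * b) * -1)
4. [mul_comm →] (1 * b)  →  (b * 1);  E = ((b * 1) * -1)
5. [mul_one →] (b * 1)  →  b;  cost 4 ≤ 4, done

(b * -1)   [cost 4]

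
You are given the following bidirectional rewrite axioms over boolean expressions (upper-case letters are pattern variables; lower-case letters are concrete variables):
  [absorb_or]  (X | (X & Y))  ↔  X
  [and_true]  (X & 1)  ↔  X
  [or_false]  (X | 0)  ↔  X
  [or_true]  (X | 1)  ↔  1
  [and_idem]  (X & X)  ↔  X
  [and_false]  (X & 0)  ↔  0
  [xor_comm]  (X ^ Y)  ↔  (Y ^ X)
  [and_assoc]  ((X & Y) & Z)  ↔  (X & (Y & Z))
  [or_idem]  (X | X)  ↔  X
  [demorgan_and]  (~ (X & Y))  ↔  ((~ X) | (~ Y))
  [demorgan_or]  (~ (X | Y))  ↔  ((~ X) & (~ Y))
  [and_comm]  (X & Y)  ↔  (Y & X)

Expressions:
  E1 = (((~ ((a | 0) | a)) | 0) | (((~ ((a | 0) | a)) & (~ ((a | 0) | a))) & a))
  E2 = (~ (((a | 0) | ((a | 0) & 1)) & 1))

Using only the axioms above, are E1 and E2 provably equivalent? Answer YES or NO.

YES

(1) ((~ ((a | 0) | a)) & (~ ((a | 0) | a)))  =[and_idem →]=  (~ ((a | 0) | a))    ⊢ (((~ ((a | 0) | a)) | 0) | ((~ ((a | 0) | a)) & a))
(2) ((~ ((a | 0) | a)) | 0)  =[or_false →]=  (~ ((a | 0) | a))    ⊢ ((~ ((a | 0) | a)) | ((~ ((a | 0) | a)) & a))
(3) ((~ ((a | 0) | a)) | ((~ ((a | 0) | a)) & a))  =[absorb_or →]=  (~ ((a | 0) | a))
(4) (a | 0)  =[or_false →]=  a    ⊢ (~ (a | a))
(5) (a | a)  =[or_idem →]=  a    ⊢ (~ a)
(6) a  =[and_true ←]=  (a & 1)    ⊢ (~ (a & 1))
(7) a  =[or_false ←]=  (a | 0)    ⊢ (~ ((a | 0) & 1))
(8) (a | 0)  =[absorb_or ←]=  ((a | 0) | ((a | 0) & 1))    ⊢ E2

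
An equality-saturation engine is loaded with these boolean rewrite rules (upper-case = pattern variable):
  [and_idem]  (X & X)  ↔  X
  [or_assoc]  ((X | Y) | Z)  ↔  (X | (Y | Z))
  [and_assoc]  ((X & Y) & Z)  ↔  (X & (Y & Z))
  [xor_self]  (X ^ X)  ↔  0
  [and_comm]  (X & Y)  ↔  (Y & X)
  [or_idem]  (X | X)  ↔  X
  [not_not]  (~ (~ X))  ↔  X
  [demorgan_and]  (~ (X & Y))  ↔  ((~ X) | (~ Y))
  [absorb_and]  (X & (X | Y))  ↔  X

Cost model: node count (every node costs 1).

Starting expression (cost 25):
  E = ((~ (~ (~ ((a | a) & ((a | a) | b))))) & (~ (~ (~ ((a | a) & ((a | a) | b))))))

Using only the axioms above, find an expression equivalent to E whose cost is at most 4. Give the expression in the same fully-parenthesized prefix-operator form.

1. [and_idem →] ((~ (~ (~ ((a | a) & ((a | a) | b))))) & (~ (~ (~ ((a | a) & ((a | a) | b))))))  →  (~ (~ (~ ((a | a) & ((a | a) | b)))))
2. [absorb_and →] ((a | a) & ((a | a) | b))  →  (a | a);  E = (~ (~ (~ (a | a))))
3. [not_not →] (~ (~ (~ (a | a))))  →  (~ (a | a));  cost 4 ≤ 4, done

(~ (a | a))   [cost 4]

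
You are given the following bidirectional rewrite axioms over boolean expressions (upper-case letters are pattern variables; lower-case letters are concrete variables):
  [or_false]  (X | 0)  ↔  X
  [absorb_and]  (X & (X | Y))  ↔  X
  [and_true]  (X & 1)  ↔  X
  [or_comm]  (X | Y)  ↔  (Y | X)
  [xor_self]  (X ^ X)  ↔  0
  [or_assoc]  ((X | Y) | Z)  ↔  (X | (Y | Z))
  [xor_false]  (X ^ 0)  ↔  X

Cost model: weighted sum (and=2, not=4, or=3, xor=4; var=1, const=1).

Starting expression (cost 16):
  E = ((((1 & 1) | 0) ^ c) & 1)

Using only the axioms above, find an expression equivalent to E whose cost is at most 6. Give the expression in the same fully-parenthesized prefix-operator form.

1. [or_false →] ((1 & 1) | 0)  →  (1 & 1);  E = (((1 & 1) ^ c) & 1)
2. [and_true →] (1 & 1)  →  1;  E = ((1 ^ c) & 1)
3. [and_true →] ((1 ^ c) & 1)  →  (1 ^ c);  cost 6 ≤ 6, done

(1 ^ c)   [cost 6]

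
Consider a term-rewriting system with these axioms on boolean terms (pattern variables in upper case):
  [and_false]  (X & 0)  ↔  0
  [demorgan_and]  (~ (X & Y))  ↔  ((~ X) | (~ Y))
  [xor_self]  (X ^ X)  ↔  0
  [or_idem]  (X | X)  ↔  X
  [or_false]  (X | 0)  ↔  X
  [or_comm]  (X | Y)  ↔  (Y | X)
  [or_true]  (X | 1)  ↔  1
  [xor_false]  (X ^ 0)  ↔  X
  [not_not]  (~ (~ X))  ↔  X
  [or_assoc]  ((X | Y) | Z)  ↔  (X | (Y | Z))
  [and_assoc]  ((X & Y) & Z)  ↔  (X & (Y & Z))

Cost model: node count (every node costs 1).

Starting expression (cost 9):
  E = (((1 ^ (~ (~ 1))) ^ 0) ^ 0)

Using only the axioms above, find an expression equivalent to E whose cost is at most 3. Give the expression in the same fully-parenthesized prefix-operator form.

(1 ^ 1)   [cost 3]

1. [not_not →] (~ (~ 1))  →  1;  E = (((1 ^ 1) ^ 0) ^ 0)
2. [xor_false →] ((1 ^ 1) ^ 0)  →  (1 ^ 1);  E = ((1 ^ 1) ^ 0)
3. [xor_false →] ((1 ^ 1) ^ 0)  →  (1 ^ 1);  cost 3 ≤ 3, done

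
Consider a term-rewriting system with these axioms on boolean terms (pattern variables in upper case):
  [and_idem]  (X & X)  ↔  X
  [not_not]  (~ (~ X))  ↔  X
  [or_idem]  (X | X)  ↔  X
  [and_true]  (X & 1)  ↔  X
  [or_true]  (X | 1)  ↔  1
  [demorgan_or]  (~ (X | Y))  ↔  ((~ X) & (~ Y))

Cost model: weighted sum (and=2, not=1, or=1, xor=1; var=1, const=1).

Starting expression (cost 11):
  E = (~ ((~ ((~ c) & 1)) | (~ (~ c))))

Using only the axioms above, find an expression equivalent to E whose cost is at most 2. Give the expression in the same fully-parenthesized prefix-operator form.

(~ c)   [cost 2]

(1) ((~ c) & 1)  =[and_true →]=  (~ c)    ⊢ (~ ((~ (~ c)) | (~ (~ c))))
(2) ((~ (~ c)) | (~ (~ c)))  =[or_idem →]=  (~ (~ c))    ⊢ (~ (~ (~ c)))
(3) (~ (~ c))  =[not_not →]=  c    ⊢ cost 2, within 2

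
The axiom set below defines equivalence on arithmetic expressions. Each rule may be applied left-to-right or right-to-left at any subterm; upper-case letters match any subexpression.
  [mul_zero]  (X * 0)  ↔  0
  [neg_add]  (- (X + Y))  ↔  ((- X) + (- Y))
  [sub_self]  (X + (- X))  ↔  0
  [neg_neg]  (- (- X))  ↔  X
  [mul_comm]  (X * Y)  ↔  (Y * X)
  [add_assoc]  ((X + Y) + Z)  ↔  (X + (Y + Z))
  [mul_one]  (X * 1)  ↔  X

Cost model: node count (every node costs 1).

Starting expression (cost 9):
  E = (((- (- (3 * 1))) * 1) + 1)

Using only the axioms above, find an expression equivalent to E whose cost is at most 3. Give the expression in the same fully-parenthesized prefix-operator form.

step 1: mul_one (→) rewrites (3 * 1) into 3, now (((- (- 3)) * 1) + 1)
step 2: mul_one (→) rewrites ((- (- 3)) * 1) into (- (- 3)), now ((- (- 3)) + 1)
step 3: neg_neg (→) rewrites (- (- 3)) into 3, reaching cost 3 (bound 3)

(3 + 1)   [cost 3]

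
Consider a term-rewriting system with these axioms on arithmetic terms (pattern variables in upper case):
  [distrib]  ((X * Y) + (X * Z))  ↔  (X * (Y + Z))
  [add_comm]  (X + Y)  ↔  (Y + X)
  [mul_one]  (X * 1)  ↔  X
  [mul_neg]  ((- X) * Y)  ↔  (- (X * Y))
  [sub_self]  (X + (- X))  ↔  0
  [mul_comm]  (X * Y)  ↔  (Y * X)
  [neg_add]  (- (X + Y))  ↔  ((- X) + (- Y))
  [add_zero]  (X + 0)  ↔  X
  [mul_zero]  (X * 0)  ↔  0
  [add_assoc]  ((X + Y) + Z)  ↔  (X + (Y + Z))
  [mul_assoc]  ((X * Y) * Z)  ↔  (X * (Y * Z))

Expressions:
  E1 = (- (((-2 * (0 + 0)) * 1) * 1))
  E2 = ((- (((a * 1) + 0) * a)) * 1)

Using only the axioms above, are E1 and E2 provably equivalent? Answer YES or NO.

NO

Every axiom is a valid identity, so a rewrite proof would force E1 and E2 to agree under every assignment.
At a=1: E1 = 0 but E2 = -1; they differ, so no derivation exists.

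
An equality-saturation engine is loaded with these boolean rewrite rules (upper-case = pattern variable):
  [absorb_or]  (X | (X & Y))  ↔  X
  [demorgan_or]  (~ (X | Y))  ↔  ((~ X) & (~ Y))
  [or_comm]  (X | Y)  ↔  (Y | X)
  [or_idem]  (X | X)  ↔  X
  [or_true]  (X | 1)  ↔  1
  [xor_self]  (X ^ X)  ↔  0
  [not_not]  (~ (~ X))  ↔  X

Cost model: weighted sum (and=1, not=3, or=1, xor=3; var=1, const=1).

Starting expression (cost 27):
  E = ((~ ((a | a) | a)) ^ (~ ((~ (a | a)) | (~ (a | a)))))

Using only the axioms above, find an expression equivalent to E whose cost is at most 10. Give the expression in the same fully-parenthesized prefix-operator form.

((~ a) ^ (a | a))   [cost 10]

1. [or_idem →] ((~ (a | a)) | (~ (a | a)))  →  (~ (a | a));  E = ((~ ((a | a) | a)) ^ (~ (~ (a | a))))
2. [or_idem →] (a | a)  →  a;  E = ((~ (a | a)) ^ (~ (~ (a | a))))
3. [or_idem →] (a | a)  →  a;  E = ((~ a) ^ (~ (~ (a | a))))
4. [not_not →] (~ (~ (a | a)))  →  (a | a);  cost 10 ≤ 10, done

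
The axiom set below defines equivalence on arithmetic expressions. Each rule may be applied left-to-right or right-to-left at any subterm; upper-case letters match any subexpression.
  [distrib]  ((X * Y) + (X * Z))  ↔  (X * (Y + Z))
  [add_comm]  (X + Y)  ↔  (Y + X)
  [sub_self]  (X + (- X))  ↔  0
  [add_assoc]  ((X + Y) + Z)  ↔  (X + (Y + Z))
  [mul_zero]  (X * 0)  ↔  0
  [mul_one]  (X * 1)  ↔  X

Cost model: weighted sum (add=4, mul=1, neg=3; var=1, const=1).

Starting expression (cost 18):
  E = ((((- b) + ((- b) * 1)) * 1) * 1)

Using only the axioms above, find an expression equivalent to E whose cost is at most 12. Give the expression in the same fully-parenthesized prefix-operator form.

((- b) + (- b))   [cost 12]

1. [mul_one →] (((- b) + ((- b) * 1)) * 1)  →  ((- b) + ((- b) * 1));  E = (((- b) + ((- b) * 1)) * 1)
2. [mul_one →] (((- b) + ((- b) * 1)) * 1)  →  ((- b) + ((- b) * 1))
3. [mul_one →] ((- b) * 1)  →  (- b);  cost 12 ≤ 12, done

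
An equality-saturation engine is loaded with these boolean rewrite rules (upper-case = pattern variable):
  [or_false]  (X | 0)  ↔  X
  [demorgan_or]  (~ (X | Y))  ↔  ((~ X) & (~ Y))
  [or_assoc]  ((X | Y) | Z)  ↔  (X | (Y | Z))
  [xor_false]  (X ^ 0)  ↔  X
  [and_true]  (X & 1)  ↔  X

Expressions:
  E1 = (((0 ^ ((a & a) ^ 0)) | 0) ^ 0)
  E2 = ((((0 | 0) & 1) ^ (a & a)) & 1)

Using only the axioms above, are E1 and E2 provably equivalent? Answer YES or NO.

YES

step 1: xor_false (→) rewrites ((a & a) ^ 0) into (a & a), now (((0 ^ (a & a)) | 0) ^ 0)
step 2: xor_false (→) rewrites (((0 ^ (a & a)) | 0) ^ 0) into ((0 ^ (a & a)) | 0)
step 3: or_false (→) rewrites ((0 ^ (a & a)) | 0) into (0 ^ (a & a))
step 4: and_true (←) rewrites 0 into (0 & 1), now ((0 & 1) ^ (a & a))
step 5: and_true (←) rewrites ((0 & 1) ^ (a & a)) into (((0 & 1) ^ (a & a)) & 1)
step 6: or_false (←) rewrites 0 into (0 | 0), which is E2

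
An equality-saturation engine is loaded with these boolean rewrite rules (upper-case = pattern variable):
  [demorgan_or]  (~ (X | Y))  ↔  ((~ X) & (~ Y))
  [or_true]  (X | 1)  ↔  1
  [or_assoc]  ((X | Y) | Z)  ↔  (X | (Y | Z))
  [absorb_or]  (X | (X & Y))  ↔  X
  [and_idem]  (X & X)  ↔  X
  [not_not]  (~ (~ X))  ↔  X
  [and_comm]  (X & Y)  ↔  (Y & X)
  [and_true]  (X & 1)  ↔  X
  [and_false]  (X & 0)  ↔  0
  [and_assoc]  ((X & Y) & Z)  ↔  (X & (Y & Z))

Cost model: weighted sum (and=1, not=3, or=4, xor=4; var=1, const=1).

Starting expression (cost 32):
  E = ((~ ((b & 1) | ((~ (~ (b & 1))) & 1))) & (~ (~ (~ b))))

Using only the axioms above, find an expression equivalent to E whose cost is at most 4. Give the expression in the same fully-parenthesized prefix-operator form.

(~ b)   [cost 4]

(1) (~ (~ (b & 1)))  =[not_not →]=  (b & 1)    ⊢ ((~ ((b & 1) | ((b & 1) & 1))) & (~ (~ (~ b))))
(2) ((b & 1) | ((b & 1) & 1))  =[absorb_or →]=  (b & 1)    ⊢ ((~ (b & 1)) & (~ (~ (~ b))))
(3) (b & 1)  =[and_true →]=  b    ⊢ ((~ b) & (~ (~ (~ b))))
(4) (~ (~ b))  =[not_not →]=  b    ⊢ ((~ b) & (~ b))
(5) ((~ b) & (~ b))  =[and_idem →]=  (~ b)    ⊢ cost 4, within 4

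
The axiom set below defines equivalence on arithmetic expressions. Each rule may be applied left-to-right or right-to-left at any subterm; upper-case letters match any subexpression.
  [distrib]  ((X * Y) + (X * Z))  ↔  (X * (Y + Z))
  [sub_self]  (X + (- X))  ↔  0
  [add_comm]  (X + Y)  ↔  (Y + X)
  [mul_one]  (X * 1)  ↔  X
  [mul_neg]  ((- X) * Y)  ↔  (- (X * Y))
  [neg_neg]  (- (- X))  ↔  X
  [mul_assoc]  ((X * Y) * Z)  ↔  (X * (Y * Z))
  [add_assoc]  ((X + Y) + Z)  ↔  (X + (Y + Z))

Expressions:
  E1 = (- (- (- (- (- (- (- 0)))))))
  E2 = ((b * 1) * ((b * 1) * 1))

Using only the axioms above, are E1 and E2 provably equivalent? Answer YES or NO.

All listed rules preserve value, hence provable equivalence implies equal values everywhere; look for a separating assignment.
b=1 gives E1 ↦ 0, E2 ↦ 1; values differ ⇒ not provably equivalent.

NO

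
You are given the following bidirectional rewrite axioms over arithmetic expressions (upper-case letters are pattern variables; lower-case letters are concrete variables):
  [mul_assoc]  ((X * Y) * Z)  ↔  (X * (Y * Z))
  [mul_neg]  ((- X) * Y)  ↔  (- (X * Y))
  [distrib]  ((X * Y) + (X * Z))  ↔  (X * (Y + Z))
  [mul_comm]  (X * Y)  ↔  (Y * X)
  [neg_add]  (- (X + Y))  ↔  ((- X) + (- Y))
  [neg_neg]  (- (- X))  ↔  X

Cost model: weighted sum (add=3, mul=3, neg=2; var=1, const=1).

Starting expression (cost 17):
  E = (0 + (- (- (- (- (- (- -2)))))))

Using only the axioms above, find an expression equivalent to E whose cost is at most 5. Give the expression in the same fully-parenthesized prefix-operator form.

step 1: neg_neg (→) rewrites (- (- (- -2))) into (- -2), now (0 + (- (- (- (- -2)))))
step 2: neg_neg (→) rewrites (- (- (- -2))) into (- -2), now (0 + (- (- -2)))
step 3: neg_neg (→) rewrites (- (- -2)) into -2, reaching cost 5 (bound 5)

(0 + -2)   [cost 5]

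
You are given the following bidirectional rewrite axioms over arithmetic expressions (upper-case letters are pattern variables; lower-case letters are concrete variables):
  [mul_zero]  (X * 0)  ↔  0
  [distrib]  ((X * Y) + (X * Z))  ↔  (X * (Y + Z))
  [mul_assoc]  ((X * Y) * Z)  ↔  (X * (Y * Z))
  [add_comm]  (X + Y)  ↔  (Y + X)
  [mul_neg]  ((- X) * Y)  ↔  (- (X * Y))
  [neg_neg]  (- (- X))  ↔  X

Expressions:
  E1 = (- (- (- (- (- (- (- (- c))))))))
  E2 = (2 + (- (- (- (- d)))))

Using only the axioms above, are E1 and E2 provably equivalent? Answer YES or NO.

NO

Every axiom is a valid identity, so a rewrite proof would force E1 and E2 to agree under every assignment.
At c=0, d=0: E1 = 0 but E2 = 2; they differ, so no derivation exists.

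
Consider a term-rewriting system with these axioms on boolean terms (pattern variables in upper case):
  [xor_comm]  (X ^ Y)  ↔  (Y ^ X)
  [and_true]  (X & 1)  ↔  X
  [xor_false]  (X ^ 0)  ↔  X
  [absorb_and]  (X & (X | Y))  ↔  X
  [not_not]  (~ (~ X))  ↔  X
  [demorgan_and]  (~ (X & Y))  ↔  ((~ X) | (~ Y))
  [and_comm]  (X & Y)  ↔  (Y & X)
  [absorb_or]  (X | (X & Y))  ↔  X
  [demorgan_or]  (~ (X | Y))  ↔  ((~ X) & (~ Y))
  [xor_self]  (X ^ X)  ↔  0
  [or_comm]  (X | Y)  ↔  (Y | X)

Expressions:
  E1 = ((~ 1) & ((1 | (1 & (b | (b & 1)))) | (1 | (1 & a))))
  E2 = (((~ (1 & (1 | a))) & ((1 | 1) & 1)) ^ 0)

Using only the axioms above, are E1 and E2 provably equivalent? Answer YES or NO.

YES

(1) (b | (b & 1))  =[absorb_or →]=  b    ⊢ ((~ 1) & ((1 | (1 & b)) | (1 | (1 & a))))
(2) (1 | (1 & b))  =[absorb_or →]=  1    ⊢ ((~ 1) & (1 | (1 | (1 & a))))
(3) (1 | (1 & a))  =[absorb_or →]=  1    ⊢ ((~ 1) & (1 | 1))
(4) (1 | 1)  =[and_true ←]=  ((1 | 1) & 1)    ⊢ ((~ 1) & ((1 | 1) & 1))
(5) 1  =[absorb_and ←]=  (1 & (1 | a))    ⊢ ((~ (1 & (1 | a))) & ((1 | 1) & 1))
(6) ((~ (1 & (1 | a))) & ((1 | 1) & 1))  =[xor_false ←]=  (((~ (1 & (1 | a))) & ((1 | 1) & 1)) ^ 0)    ⊢ E2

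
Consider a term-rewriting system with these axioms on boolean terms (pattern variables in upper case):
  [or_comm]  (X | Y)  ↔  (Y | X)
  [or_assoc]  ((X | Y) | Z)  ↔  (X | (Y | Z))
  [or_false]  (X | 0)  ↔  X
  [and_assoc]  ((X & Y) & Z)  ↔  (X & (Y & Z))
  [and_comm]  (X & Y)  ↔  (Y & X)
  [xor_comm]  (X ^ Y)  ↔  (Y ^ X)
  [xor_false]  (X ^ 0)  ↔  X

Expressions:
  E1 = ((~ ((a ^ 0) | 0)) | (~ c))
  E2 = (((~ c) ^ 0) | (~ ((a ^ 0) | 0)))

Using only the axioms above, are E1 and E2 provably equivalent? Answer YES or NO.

(1) ((~ ((a ^ 0) | 0)) | (~ c))  =[or_comm →]=  ((~ c) | (~ ((a ^ 0) | 0)))
(2) (~ c)  =[xor_false ←]=  ((~ c) ^ 0)    ⊢ E2

YES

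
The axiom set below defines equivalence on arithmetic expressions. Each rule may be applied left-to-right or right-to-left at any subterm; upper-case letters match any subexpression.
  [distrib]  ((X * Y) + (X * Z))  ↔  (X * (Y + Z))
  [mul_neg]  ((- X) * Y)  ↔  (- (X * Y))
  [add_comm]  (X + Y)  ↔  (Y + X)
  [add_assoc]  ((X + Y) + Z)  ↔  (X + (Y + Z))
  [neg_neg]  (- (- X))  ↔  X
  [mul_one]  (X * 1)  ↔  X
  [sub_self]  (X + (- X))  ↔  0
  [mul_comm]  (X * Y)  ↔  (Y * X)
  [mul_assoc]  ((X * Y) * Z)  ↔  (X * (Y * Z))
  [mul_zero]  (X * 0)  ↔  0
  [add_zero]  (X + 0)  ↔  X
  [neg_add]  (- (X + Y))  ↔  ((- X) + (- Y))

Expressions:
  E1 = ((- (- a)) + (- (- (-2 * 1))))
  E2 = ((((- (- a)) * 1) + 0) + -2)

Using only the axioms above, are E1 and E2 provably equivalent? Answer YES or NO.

YES

(1) (- (- a))  =[neg_neg →]=  a    ⊢ (a + (- (- (-2 * 1))))
(2) (-2 * 1)  =[mul_one →]=  -2    ⊢ (a + (- (- -2)))
(3) (- (- -2))  =[neg_neg →]=  -2    ⊢ (a + -2)
(4) a  =[add_zero ←]=  (a + 0)    ⊢ ((a + 0) + -2)
(5) a  =[neg_neg ←]=  (- (- a))    ⊢ (((- (- a)) + 0) + -2)
(6) (- (- a))  =[mul_one ←]=  ((- (- a)) * 1)    ⊢ E2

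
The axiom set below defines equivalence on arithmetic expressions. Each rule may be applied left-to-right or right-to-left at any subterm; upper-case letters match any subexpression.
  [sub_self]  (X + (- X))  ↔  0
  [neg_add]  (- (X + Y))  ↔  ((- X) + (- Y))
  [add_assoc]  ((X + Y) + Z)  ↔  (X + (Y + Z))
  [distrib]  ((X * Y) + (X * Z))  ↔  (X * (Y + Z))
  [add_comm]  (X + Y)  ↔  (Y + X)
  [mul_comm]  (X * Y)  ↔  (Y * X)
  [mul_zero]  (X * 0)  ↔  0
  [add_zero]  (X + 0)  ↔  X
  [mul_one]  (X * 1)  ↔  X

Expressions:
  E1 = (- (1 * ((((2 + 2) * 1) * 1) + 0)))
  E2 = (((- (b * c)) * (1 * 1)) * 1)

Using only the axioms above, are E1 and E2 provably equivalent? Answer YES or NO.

The axioms are sound identities: if E1 ↔* E2 then E1 and E2 evaluate identically under any assignment.
Under b=0, c=0: E1 evaluates to -4, E2 to 0. Distinct ⇒ no rewrite sequence connects them.

NO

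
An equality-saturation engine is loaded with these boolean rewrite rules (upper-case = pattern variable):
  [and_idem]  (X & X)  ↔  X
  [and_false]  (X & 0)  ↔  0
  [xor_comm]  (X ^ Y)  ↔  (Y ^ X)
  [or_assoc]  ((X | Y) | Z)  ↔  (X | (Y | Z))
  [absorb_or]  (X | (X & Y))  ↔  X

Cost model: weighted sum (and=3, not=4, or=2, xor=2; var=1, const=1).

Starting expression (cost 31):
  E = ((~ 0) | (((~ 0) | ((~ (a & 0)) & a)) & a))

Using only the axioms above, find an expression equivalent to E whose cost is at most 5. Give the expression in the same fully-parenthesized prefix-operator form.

1. [and_false →] (a & 0)  →  0;  E = ((~ 0) | (((~ 0) | ((~ 0) & a)) & a))
2. [absorb_or →] ((~ 0) | ((~ 0) & a))  →  (~ 0);  E = ((~ 0) | ((~ 0) & a))
3. [absorb_or →] ((~ 0) | ((~ 0) & a))  →  (~ 0);  cost 5 ≤ 5, done

(~ 0)   [cost 5]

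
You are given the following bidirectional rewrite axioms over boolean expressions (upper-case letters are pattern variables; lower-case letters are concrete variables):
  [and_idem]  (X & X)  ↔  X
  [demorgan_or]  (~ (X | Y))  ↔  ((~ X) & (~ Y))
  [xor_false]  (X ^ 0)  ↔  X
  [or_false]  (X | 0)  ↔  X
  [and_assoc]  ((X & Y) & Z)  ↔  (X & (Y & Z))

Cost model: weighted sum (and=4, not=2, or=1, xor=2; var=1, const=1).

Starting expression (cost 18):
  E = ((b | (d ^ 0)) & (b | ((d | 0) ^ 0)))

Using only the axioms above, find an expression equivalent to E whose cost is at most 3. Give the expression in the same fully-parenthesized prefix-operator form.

(b | d)   [cost 3]

step 1: or_false (→) rewrites (d | 0) into d, now ((b | (d ^ 0)) & (b | (d ^ 0)))
step 2: and_idem (→) rewrites ((b | (d ^ 0)) & (b | (d ^ 0))) into (b | (d ^ 0))
step 3: xor_false (→) rewrites (d ^ 0) into d, reaching cost 3 (bound 3)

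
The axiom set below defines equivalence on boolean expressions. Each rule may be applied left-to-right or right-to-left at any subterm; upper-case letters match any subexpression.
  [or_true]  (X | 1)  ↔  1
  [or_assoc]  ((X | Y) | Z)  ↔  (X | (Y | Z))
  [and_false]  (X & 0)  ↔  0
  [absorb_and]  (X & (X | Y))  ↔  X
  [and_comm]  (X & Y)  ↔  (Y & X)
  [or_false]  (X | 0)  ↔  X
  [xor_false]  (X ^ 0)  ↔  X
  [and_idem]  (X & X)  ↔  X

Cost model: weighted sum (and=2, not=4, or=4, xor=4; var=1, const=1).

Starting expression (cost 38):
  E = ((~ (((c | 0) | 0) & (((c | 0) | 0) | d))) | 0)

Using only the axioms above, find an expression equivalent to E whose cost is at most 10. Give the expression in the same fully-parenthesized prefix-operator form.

(~ (c | 0))   [cost 10]

(1) (((c | 0) | 0) & (((c | 0) | 0) | d))  =[absorb_and →]=  ((c | 0) | 0)    ⊢ ((~ ((c | 0) | 0)) | 0)
(2) (c | 0)  =[or_false →]=  c    ⊢ ((~ (c | 0)) | 0)
(3) ((~ (c | 0)) | 0)  =[or_false →]=  (~ (c | 0))    ⊢ cost 10, within 10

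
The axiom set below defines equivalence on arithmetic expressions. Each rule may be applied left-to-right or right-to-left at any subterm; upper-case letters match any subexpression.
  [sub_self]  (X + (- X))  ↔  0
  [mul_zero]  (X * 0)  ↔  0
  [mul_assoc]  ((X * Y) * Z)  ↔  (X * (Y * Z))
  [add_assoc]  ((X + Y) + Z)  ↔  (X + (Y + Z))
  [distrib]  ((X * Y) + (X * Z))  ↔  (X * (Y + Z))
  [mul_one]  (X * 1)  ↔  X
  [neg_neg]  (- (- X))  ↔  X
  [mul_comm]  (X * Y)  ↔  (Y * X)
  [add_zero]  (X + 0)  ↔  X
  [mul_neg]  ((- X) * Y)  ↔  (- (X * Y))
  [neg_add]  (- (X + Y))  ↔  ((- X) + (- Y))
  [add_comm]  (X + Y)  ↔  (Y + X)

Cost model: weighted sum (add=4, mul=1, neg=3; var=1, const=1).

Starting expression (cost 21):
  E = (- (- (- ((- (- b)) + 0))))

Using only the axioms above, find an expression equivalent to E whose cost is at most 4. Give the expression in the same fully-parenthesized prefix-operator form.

step 1: add_zero (→) rewrites ((- (- b)) + 0) into (- (- b)), now (- (- (- (- (- b)))))
step 2: neg_neg (→) rewrites (- (- (- (- b)))) into (- (- b)), now (- (- (- b)))
step 3: neg_neg (→) rewrites (- (- (- b))) into (- b), reaching cost 4 (bound 4)

(- b)   [cost 4]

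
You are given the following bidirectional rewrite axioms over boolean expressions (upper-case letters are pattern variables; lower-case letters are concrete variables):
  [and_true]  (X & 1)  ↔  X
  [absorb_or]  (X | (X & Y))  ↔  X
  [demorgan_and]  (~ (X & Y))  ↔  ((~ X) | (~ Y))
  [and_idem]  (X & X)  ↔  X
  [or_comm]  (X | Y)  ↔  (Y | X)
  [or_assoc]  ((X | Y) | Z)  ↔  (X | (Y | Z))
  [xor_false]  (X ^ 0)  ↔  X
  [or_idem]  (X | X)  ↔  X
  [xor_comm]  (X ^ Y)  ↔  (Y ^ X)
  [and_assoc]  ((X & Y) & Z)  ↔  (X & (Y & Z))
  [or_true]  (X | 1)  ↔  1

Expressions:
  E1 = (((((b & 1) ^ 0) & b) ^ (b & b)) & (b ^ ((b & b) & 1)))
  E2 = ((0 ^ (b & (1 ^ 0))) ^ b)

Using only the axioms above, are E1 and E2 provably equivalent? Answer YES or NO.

step 1: and_true (→) rewrites (b & 1) into b, now ((((b ^ 0) & b) ^ (b & b)) & (b ^ ((b & b) & 1)))
step 2: xor_false (→) rewrites (b ^ 0) into b, now (((b & b) ^ (b & b)) & (b ^ ((b & b) & 1)))
step 3: and_true (→) rewrites ((b & b) & 1) into (b & b), now (((b & b) ^ (b & b)) & (b ^ (b & b)))
step 4: and_idem (→) rewrites (b & b) into b, now ((b ^ (b & b)) & (b ^ (b & b)))
step 5: and_idem (→) rewrites ((b ^ (b & b)) & (b ^ (b & b))) into (b ^ (b & b))
step 6: and_idem (→) rewrites (b & b) into b, now (b ^ b)
step 7: and_true (←) rewrites b into (b & 1), now ((b & 1) ^ b)
step 8: xor_false (←) rewrites (b & 1) into ((b & 1) ^ 0), now (((b & 1) ^ 0) ^ b)
step 9: xor_comm (→) rewrites ((b & 1) ^ 0) into (0 ^ (b & 1)), now ((0 ^ (b & 1)) ^ b)
step 10: xor_false (←) rewrites 1 into (1 ^ 0), which is E2

YES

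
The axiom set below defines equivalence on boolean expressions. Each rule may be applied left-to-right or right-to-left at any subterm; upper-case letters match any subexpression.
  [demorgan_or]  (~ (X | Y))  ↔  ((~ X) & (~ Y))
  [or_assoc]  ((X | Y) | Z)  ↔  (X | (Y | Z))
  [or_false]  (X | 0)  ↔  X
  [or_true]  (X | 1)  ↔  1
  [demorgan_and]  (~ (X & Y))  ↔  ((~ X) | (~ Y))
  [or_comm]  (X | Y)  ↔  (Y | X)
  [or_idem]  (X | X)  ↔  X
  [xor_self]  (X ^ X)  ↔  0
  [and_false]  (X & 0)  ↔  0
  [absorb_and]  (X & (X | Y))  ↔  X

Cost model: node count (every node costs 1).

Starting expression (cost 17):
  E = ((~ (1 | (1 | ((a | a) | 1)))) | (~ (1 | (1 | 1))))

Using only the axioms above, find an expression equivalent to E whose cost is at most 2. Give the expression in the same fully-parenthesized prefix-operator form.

(~ 1)   [cost 2]

(1) (a | a)  =[or_idem →]=  a    ⊢ ((~ (1 | (1 | (a | 1)))) | (~ (1 | (1 | 1))))
(2) (a | 1)  =[or_true →]=  1    ⊢ ((~ (1 | (1 | 1))) | (~ (1 | (1 | 1))))
(3) ((~ (1 | (1 | 1))) | (~ (1 | (1 | 1))))  =[or_idem →]=  (~ (1 | (1 | 1)))
(4) (1 | 1)  =[or_true →]=  1    ⊢ (~ (1 | 1))
(5) (1 | 1)  =[or_idem →]=  1    ⊢ cost 2, within 2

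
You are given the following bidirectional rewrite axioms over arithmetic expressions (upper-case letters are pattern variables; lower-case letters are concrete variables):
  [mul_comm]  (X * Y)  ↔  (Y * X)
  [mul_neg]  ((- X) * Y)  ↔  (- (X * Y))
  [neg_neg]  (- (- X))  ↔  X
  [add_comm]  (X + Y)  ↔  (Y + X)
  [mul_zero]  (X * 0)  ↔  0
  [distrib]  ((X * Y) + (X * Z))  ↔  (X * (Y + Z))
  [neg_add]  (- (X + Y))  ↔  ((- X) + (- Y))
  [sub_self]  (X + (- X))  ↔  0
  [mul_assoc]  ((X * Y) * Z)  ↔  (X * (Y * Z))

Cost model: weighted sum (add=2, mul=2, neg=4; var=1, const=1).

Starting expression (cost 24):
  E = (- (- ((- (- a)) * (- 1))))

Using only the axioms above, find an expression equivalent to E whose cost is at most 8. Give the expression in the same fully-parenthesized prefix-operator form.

step 1: neg_neg (→) rewrites (- (- ((- (- a)) * (- 1)))) into ((- (- a)) * (- 1))
step 2: neg_neg (→) rewrites (- (- a)) into a, reaching cost 8 (bound 8)

(a * (- 1))   [cost 8]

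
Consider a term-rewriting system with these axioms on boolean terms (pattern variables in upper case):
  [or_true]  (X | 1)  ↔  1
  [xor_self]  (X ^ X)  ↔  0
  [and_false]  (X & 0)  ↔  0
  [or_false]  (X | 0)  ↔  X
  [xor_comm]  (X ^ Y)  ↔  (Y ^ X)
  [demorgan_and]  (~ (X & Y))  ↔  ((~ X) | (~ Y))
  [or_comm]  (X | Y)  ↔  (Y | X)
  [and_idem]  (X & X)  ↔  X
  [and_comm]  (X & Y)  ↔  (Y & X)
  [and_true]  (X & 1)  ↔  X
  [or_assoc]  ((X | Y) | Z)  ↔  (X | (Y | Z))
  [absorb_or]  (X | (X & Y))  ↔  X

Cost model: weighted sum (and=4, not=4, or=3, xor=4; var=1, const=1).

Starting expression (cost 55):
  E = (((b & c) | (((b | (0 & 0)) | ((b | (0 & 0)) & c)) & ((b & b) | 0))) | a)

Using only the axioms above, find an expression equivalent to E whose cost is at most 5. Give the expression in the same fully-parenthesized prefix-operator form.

(b | a)   [cost 5]

1. [absorb_or →] ((b | (0 & 0)) | ((b | (0 & 0)) & c))  →  (b | (0 & 0));  E = (((b & c) | ((b | (0 & 0)) & ((b & b) | 0))) | a)
2. [and_idem →] (0 & 0)  →  0;  E = (((b & c) | ((b | 0) & ((b & b) | 0))) | a)
3. [and_idem →] (b & b)  →  b;  E = (((b & c) | ((b | 0) & (b | 0))) | a)
4. [and_idem →] ((b | 0) & (b | 0))  →  (b | 0);  E = (((b & c) | (b | 0)) | a)
5. [or_comm →] ((b & c) | (b | 0))  →  ((b | 0) | (b & c));  E = (((b | 0) | (b & c)) | a)
6. [or_false →] (b | 0)  →  b;  E = ((b | (b & c)) | a)
7. [absorb_or →] (b | (b & c))  →  b;  cost 5 ≤ 5, done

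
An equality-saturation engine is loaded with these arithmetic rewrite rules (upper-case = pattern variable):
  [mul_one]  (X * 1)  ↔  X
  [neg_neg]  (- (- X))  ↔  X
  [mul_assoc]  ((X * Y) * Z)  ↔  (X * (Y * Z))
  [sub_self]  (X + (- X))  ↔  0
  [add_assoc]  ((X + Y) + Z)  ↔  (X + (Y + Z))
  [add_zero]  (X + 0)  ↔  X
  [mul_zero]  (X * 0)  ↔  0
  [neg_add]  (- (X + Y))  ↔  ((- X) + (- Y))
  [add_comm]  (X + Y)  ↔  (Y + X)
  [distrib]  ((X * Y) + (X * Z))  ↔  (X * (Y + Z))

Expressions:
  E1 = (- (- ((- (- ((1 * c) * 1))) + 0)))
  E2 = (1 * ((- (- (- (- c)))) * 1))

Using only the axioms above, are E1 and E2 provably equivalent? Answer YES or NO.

YES

1. [neg_neg →] (- (- ((1 * c) * 1)))  →  ((1 * c) * 1);  E1 = (- (- (((1 * c) * 1) + 0)))
2. [add_zero →] (((1 * c) * 1) + 0)  →  ((1 * c) * 1);  E1 = (- (- ((1 * c) * 1)))
3. [neg_neg →] (- (- ((1 * c) * 1)))  →  ((1 * c) * 1)
4. [mul_one →] ((1 * c) * 1)  →  (1 * c)
5. [mul_one ←] c  →  (c * 1);  E1 = (1 * (c * 1))
6. [neg_neg ←] c  →  (- (- c));  E1 = (1 * ((- (- c)) * 1))
7. [neg_neg ←] (- (- c))  →  (- (- (- (- c))));  this is E2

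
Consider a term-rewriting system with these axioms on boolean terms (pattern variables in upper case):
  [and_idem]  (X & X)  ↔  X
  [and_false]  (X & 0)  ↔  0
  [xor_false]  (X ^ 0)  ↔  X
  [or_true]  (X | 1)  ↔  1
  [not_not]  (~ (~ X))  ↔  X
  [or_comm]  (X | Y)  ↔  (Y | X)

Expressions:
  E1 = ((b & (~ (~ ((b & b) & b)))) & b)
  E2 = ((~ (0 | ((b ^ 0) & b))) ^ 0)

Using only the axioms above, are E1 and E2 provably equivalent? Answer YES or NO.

NO

The axioms are sound identities: if E1 ↔* E2 then E1 and E2 evaluate identically under any assignment.
Under b=0: E1 evaluates to 0, E2 to 1. Distinct ⇒ no rewrite sequence connects them.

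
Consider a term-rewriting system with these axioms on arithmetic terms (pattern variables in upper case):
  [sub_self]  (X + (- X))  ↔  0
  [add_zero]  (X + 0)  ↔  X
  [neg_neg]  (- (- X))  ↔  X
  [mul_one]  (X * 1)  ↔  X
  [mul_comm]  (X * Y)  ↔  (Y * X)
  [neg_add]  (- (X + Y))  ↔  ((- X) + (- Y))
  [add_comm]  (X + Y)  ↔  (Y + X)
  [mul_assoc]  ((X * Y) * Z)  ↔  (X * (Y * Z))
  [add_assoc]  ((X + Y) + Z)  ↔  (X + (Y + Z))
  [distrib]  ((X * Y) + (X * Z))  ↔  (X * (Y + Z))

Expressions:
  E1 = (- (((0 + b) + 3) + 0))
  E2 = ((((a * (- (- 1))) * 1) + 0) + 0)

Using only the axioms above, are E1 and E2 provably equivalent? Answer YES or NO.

NO

All listed rules preserve value, hence provable equivalence implies equal values everywhere; look for a separating assignment.
a=0, b=0 gives E1 ↦ -3, E2 ↦ 0; values differ ⇒ not provably equivalent.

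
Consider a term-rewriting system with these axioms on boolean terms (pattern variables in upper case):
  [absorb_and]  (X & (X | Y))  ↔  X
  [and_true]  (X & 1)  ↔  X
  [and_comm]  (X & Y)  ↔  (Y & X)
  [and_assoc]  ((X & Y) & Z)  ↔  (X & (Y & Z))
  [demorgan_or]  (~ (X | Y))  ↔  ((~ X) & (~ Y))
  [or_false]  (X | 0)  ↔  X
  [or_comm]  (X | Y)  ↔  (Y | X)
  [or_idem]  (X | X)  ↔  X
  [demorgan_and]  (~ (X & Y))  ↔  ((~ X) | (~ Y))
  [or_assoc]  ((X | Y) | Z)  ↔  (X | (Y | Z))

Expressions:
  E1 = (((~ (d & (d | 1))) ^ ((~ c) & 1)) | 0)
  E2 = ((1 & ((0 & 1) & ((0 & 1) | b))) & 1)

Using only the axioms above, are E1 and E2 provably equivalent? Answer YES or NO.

NO

The axioms are sound identities: if E1 ↔* E2 then E1 and E2 evaluate identically under any assignment.
Under b=0, c=0, d=1: E1 evaluates to 1, E2 to 0. Distinct ⇒ no rewrite sequence connects them.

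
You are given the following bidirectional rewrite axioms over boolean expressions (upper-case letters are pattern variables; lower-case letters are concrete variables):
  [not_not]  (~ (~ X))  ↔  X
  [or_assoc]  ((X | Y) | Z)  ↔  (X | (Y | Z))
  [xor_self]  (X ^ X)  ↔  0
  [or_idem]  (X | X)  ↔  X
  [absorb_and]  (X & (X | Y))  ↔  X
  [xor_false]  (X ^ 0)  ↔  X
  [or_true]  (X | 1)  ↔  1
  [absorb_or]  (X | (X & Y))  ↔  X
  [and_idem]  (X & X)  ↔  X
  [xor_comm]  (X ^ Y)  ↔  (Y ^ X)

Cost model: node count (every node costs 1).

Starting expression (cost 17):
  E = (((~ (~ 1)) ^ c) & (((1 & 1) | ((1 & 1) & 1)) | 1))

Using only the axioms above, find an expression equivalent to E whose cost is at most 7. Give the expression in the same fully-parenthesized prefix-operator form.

((1 ^ c) & (1 | 1))   [cost 7]

(1) ((1 & 1) | ((1 & 1) & 1))  =[absorb_or →]=  (1 & 1)    ⊢ (((~ (~ 1)) ^ c) & ((1 & 1) | 1))
(2) (~ (~ 1))  =[not_not →]=  1    ⊢ ((1 ^ c) & ((1 & 1) | 1))
(3) (1 & 1)  =[and_idem →]=  1    ⊢ cost 7, within 7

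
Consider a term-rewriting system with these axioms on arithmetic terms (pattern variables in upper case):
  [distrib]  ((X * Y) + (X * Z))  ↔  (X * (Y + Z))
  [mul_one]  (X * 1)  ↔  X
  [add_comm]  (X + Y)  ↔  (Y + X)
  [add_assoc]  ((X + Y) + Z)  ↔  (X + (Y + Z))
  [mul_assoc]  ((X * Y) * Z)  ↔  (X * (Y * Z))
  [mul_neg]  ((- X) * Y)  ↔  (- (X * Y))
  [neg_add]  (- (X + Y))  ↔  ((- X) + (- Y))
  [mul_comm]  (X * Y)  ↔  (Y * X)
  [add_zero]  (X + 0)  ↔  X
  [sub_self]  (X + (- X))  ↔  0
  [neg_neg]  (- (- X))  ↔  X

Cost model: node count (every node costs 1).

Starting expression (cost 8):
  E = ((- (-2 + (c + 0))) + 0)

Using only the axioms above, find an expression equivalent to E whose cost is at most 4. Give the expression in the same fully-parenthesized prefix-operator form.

(1) ((- (-2 + (c + 0))) + 0)  =[add_zero →]=  (- (-2 + (c + 0)))
(2) (c + 0)  =[add_zero →]=  c    ⊢ cost 4, within 4

(- (-2 + c))   [cost 4]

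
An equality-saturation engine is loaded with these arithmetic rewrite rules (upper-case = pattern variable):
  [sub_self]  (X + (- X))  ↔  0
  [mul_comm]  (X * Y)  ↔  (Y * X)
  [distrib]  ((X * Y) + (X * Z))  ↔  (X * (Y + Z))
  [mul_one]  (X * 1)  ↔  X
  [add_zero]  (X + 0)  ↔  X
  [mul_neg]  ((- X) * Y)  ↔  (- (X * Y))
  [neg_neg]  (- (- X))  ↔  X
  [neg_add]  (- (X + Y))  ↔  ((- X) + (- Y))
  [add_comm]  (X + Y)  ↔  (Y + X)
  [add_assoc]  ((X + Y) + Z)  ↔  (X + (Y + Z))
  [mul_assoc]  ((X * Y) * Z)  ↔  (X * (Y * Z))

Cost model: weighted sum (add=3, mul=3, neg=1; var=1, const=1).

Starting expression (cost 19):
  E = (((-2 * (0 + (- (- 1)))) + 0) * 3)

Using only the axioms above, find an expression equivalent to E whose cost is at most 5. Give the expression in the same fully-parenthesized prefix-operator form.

(3 * -2)   [cost 5]

(1) (- (- 1))  =[neg_neg →]=  1    ⊢ (((-2 * (0 + 1)) + 0) * 3)
(2) (((-2 * (0 + 1)) + 0) * 3)  =[mul_comm →]=  (3 * ((-2 * (0 + 1)) + 0))
(3) (0 + 1)  =[add_comm →]=  (1 + 0)    ⊢ (3 * ((-2 * (1 + 0)) + 0))
(4) ((-2 * (1 + 0)) + 0)  =[add_zero →]=  (-2 * (1 + 0))    ⊢ (3 * (-2 * (1 + 0)))
(5) (1 + 0)  =[add_zero →]=  1    ⊢ (3 * (-2 * 1))
(6) (-2 * 1)  =[mul_one →]=  -2    ⊢ cost 5, within 5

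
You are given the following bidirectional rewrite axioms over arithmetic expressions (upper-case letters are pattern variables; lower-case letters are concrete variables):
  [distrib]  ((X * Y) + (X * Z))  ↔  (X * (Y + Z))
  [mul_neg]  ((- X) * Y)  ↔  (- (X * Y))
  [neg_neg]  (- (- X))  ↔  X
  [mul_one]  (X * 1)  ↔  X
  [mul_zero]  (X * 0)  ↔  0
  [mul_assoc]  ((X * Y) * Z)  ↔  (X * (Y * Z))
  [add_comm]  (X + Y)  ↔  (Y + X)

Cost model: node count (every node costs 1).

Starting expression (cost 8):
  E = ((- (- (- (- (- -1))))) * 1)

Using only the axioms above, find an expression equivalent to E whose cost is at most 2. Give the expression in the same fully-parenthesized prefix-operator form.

1. [neg_neg →] (- (- -1))  →  -1;  E = ((- (- (- -1))) * 1)
2. [neg_neg →] (- (- (- -1)))  →  (- -1);  E = ((- -1) * 1)
3. [mul_neg →] ((- -1) * 1)  →  (- (-1 * 1))
4. [mul_one →] (-1 * 1)  →  -1;  cost 2 ≤ 2, done

(- -1)   [cost 2]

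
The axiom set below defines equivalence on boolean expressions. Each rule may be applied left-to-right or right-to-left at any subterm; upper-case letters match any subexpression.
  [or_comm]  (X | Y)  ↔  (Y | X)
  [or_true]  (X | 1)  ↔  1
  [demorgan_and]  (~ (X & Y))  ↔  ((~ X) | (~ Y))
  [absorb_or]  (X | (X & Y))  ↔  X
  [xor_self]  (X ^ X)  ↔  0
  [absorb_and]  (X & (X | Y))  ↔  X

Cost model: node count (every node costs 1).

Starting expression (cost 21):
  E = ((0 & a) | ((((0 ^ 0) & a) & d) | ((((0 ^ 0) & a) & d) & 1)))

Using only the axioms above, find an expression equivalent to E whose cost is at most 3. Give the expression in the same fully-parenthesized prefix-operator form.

(0 & a)   [cost 3]

1. [absorb_or →] ((((0 ^ 0) & a) & d) | ((((0 ^ 0) & a) & d) & 1))  →  (((0 ^ 0) & a) & d);  E = ((0 & a) | (((0 ^ 0) & a) & d))
2. [xor_self →] (0 ^ 0)  →  0;  E = ((0 & a) | ((0 & a) & d))
3. [absorb_or →] ((0 & a) | ((0 & a) & d))  →  (0 & a);  cost 3 ≤ 3, done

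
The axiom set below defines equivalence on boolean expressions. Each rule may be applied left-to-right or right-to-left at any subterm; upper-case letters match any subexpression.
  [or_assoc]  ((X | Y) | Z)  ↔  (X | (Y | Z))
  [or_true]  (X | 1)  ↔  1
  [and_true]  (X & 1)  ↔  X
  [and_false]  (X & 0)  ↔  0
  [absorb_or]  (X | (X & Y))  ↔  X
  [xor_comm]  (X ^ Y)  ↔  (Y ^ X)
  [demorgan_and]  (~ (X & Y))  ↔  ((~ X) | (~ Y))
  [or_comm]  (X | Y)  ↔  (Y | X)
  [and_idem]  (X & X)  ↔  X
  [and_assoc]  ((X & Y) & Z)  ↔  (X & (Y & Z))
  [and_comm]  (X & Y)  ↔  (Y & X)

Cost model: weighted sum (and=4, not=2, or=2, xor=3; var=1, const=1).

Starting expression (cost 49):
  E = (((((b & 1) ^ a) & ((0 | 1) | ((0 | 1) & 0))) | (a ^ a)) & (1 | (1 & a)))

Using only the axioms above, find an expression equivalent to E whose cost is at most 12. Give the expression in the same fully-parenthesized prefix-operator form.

((b ^ a) | (a ^ a))   [cost 12]

step 1: absorb_or (→) rewrites ((0 | 1) | ((0 | 1) & 0)) into (0 | 1), now (((((b & 1) ^ a) & (0 | 1)) | (a ^ a)) & (1 | (1 & a)))
step 2: absorb_or (→) rewrites (1 | (1 & a)) into 1, now (((((b & 1) ^ a) & (0 | 1)) | (a ^ a)) & 1)
step 3: or_true (→) rewrites (0 | 1) into 1, now (((((b & 1) ^ a) & 1) | (a ^ a)) & 1)
step 4: and_true (→) rewrites (((((b & 1) ^ a) & 1) | (a ^ a)) & 1) into ((((b & 1) ^ a) & 1) | (a ^ a))
step 5: and_true (→) rewrites (b & 1) into b, now (((b ^ a) & 1) | (a ^ a))
step 6: and_true (→) rewrites ((b ^ a) & 1) into (b ^ a), reaching cost 12 (bound 12)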